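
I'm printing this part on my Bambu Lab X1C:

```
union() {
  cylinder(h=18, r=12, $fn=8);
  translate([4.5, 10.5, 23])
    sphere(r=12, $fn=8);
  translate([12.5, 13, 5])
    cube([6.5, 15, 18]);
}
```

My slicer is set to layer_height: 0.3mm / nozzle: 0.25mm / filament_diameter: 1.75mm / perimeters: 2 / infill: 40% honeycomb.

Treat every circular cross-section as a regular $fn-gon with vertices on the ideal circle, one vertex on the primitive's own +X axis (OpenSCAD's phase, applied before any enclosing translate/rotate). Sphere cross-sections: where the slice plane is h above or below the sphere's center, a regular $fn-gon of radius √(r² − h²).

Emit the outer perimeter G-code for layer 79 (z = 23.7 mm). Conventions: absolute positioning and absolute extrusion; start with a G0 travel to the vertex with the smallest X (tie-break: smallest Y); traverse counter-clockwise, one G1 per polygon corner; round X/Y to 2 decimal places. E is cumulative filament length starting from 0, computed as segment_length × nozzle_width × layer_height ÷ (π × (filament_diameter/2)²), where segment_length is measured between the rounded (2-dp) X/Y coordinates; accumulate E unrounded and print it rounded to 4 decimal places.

G0 X-7.48 Y10.50 Z23.70
G1 X-3.97 Y2.03 E0.2859
G1 X4.50 Y-1.48 E0.5718
G1 X12.97 Y2.03 E0.8577
G1 X16.48 Y10.50 E1.1435
G1 X12.97 Y18.97 E1.4294
G1 X4.50 Y22.48 E1.7153
G1 X-3.97 Y18.97 E2.0012
G1 X-7.48 Y10.50 E2.2871

At z = 23.7 mm: the cylinder does not reach this height (z outside [0, 18]); the r=12 sphere at (4.5, 10.5) slices to a regular 8-gon of circumradius 11.980 (√(r²−h²) with h=0.7 from center); the cube at (12.5, 13) is absent (z outside [5, 23]); Combining (union): only the r=12 sphere at (4.5, 10.5) is present, so the union is just that shape — 1 connected region. The outline is a single polygon with 8 vertices. Extrusion per mm of travel: 0.25 × 0.3 / (π × 0.875²) = 0.031181. Accumulating E over each segment gives final E = 2.2871.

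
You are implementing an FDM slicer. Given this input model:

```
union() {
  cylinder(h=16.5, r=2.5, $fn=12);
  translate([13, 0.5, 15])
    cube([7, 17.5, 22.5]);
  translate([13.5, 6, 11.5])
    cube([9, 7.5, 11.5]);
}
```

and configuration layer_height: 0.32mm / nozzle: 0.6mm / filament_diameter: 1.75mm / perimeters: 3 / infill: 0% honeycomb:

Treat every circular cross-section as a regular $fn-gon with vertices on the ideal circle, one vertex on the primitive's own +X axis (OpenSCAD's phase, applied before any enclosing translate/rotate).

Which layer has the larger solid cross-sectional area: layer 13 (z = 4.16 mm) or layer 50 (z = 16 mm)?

Layer 13 (z = 4.16): the cylinder: section is a regular 12-gon, circumradius r=2.5 (area = (12/2)·2.500²·sin(360°/12) = 18.75 mm²); the cube at (13, 0.5) does not reach this height (z outside [15, 37.5]); the cube at (13.5, 6) is absent (z outside [11.5, 23]); Taking the union: only the r=2.5 cylinder is present, so the union is just that shape — area = 18.75 mm². So its area = 18.75 mm². Layer 50 (z = 16): the cylinder: section is a regular 12-gon, circumradius r=2.5 (area = (12/2)·2.500²·sin(360°/12) = 18.75 mm²); the 7×17.5 cube at (13, 0.5) contributes its full rectangle (area 122.50 mm²); the cube at (13.5, 6) is present — its section is the full 9×7.5 rectangle (area 67.50 mm²); Combining (union): the regions partially overlap — summed areas 208.75 mm² minus the doubly-counted overlap 48.75 mm² gives 160.00 mm² — area = 160.00 mm². So its area = 160.00 mm². Layer 50 is larger (160.00 vs 18.75 mm²).

layer 50 (z = 16 mm)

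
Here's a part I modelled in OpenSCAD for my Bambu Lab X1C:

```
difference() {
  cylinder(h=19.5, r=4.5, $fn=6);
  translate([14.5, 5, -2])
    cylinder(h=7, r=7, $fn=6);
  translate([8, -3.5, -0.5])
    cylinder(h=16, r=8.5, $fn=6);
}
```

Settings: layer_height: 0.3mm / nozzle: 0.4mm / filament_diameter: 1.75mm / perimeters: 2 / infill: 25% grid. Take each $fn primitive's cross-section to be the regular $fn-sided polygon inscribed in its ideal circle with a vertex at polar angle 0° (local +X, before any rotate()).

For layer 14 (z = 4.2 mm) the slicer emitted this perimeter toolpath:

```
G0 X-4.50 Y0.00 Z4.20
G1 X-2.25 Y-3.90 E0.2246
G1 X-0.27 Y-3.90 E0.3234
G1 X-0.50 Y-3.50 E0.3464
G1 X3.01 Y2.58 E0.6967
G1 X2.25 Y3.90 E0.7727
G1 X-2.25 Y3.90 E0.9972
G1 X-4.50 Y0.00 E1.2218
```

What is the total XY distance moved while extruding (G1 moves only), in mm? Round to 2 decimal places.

24.49 mm

Sum the Euclidean lengths of each G1 segment: total = 24.49 mm.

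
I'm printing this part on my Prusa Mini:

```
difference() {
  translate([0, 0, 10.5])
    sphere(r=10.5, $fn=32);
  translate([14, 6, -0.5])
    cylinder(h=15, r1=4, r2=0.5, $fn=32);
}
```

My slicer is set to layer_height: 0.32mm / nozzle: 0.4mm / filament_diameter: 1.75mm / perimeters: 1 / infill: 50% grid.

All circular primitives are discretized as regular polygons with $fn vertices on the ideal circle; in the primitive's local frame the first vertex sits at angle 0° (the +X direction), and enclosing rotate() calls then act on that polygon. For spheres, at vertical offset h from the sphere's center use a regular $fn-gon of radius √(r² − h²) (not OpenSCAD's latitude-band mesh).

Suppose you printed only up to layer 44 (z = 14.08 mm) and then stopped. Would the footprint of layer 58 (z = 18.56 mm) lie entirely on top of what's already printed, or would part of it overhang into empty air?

Compare the two slices. At z = 14.08: the sphere: section is a regular 32-gon, circumradius = √(r²−h²) = √(10.5²−3.58²) = 9.871 (area = (32/2)·9.871²·sin(360°/32) = 304.13 mm²); the cone at (14, 6) (r1=4→r2=0.5) has section circumradius 0.598 here — a regular 32-gon (area = (32/2)·0.598²·sin(360°/32) = 1.12 mm²); Taking the first minus the rest: starting from the r=10.5 sphere (304.13 mm²), the cone at (14, 6) misses the remaining region (no effect) — area = 304.13 mm². At z = 18.56: the r=10.5 sphere contributes a regular 32-gon of circumradius √(10.5²−8.06²) = 6.730 (area = (32/2)·6.730²·sin(360°/32) = 141.36 mm²); the cone at (14, 6) is not intersected at this z (z outside [-0.5, 14.5]); After the difference (first − rest): none of the subtracted shapes is present at this height, so the r=10.5 sphere is unchanged — area = 141.36 mm². Checking containment: the cross-section at z = 18.56 is a subset of the cross-section at z = 14.08.

entirely on top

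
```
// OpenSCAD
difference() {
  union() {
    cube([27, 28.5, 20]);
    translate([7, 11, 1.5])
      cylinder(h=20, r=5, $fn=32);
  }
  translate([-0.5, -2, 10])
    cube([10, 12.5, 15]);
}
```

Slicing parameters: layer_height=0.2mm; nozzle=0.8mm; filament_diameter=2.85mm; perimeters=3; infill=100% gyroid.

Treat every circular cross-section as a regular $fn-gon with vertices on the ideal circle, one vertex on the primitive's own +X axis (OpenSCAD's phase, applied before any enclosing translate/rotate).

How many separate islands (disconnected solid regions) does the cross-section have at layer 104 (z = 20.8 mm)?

At z = 20.8 mm: the cube is absent (z outside [0, 20]); the cylinder at (7, 11): section is a regular 32-gon, circumradius r=5; Combining (union): only the r=5 cylinder at (7, 11) is present, so the union is just that shape — 1 connected region; the cube at (-0.5, -2) is present — its section is the full 10×12.5 rectangle; After the difference (first − rest): starting from that combined region, the 10×12.5 cube at (-0.5, -2) partially overlaps it — only the 27.69 mm² overlap (of its 125.00 mm²) is removed, clipping the outline — 1 connected region. Overall, the cross-section is a single solid region. Island count = 1.

1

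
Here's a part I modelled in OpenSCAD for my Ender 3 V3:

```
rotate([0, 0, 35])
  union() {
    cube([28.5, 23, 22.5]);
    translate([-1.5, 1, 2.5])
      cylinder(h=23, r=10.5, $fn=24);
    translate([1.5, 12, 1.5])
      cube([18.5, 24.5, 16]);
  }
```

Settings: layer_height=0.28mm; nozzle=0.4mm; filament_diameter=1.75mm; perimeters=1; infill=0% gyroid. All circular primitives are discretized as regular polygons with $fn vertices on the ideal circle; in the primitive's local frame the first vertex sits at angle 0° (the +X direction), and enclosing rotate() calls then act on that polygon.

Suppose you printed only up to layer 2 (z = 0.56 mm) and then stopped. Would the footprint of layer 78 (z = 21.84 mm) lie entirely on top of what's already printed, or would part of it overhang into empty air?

Compare the two slices. At z = 0.56: the 28.5×23 cube contributes its full rectangle (area 655.50 mm²); the cylinder at (-1.5, 1) is not intersected at this z (z outside [2.5, 25.5]); the cube at (1.5, 12) does not reach this height (z outside [1.5, 17.5]); Merging all regions: only the 28.5×23 cube is present, so the union is just that shape — area = 655.50 mm²; (rotated 35° about Z; rotation is an isometry so areas/perimeters/island counts are preserved). At z = 21.84: the cube is present — its section is the full 28.5×23 rectangle (area 655.50 mm²); the r=10.5 cylinder at (-1.5, 1) contributes a regular 24-gon of circumradius 10.5 (area = (24/2)·10.500²·sin(360°/24) = 342.42 mm²); the cube at (1.5, 12) is absent (z outside [1.5, 17.5]); Merging all regions: the regions partially overlap — summed areas 997.92 mm² minus the doubly-counted overlap 78.94 mm² gives 918.98 mm² — area = 918.98 mm²; (whole slice rotated 35° about Z — lengths, areas and connectivity unchanged). Checking containment: at z = 21.84 the cross-section extends beyond the z = 0.56 cross-section by about 263.48 mm².

part overhangs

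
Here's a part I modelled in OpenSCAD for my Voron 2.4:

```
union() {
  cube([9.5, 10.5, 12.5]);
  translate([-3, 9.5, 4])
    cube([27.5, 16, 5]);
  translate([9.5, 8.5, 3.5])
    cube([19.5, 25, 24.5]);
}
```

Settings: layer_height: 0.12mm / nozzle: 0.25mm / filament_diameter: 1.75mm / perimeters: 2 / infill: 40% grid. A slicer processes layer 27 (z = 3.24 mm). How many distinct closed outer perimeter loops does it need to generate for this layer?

At z = 3.24 mm: the cube is present — its section is the full 9.5×10.5 rectangle; the cube at (-3, 9.5) does not reach this height (z outside [4, 9]); the cube at (9.5, 8.5) is not intersected at this z (z outside [3.5, 28]); Taking the union: only the 9.5×10.5 cube is present, so the union is just that shape — 1 connected region. The result has 1 disconnected region.

1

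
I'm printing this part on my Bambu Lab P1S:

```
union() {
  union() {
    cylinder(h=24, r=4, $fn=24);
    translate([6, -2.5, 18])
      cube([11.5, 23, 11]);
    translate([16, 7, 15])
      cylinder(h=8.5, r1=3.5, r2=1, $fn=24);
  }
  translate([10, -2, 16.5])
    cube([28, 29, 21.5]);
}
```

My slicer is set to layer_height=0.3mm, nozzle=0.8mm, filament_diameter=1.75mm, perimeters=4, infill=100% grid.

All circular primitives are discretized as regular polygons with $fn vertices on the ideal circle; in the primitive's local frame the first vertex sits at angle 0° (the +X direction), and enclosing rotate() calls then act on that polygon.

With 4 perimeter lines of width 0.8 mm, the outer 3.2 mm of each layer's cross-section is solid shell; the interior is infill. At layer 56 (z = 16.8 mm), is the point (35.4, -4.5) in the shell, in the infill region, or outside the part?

outside

At z = 16.8 mm: the r=4 cylinder contributes a regular 24-gon of circumradius 4; the cube at (6, -2.5) is not intersected at this z (z outside [18, 29]); the cone at (16, 7) contributes a regular 24-gon of circumradius 2.971 (interpolated between r1=3.5 and r2=1 at t=0.212); Taking the union: the 2 present regions are separate (no shared area or edge), so areas and boundary lengths simply add and each stays a separate island — 2 connected regions; the cube at (10, -2) (footprint 28×29) is included at this height; Taking the union: the regions partially overlap (shared area 27.41 mm²), so overlapping operands fuse into one piece — 2 connected regions. Overall, the cross-section has 2 separate islands. The nearest boundary edge runs (38.00, -2.00)→(10.00, -2.00); distance from the point to it = 2.50 mm. The point is not inside any of the regions above, so it lies outside the cross-section (2.50 mm from the nearest boundary).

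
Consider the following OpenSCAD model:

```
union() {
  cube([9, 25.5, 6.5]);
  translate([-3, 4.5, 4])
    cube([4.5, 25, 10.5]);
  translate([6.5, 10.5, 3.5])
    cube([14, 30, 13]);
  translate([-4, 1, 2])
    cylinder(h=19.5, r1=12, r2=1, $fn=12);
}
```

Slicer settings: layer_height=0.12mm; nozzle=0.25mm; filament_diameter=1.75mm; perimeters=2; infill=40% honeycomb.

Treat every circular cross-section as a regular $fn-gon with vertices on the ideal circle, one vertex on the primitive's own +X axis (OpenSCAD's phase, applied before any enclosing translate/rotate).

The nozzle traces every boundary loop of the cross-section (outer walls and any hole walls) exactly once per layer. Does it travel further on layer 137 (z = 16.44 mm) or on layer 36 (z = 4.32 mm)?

layer 36 (z = 4.32 mm)

Layer 137 (z = 16.44): the cube does not reach this height (z outside [0, 6.5]); the cube at (-3, 4.5) is absent (z outside [4, 14.5]); the 14×30 cube at (6.5, 10.5) contributes its full rectangle (perimeter 88.00 mm); the cone at (-4, 1): at t=0.741 of its height the radius interpolates to r₁+(r₂−r₁)t = 3.854, giving a regular 12-gon of that circumradius (perimeter = 2·12·3.854·sin(180°/12) = 23.94 mm); Merging all regions: the 2 present regions are separate (no shared area or edge), so areas and boundary lengths simply add and each stays a separate island — boundary = 111.94 mm. So its perimeter = 111.94 mm. Layer 36 (z = 4.32): the cube is present — its section is the full 9×25.5 rectangle (perimeter 69.00 mm); the cube at (-3, 4.5) (footprint 4.5×25) is included at this height (perimeter 59.00 mm); the cube at (6.5, 10.5) (footprint 14×30) is included at this height (perimeter 88.00 mm); the cone at (-4, 1) (r1=12→r2=1) has section circumradius 10.691 here — a regular 12-gon (perimeter = 2·12·10.691·sin(180°/12) = 66.41 mm); Merging all regions: the regions partially overlap (shared area 140.23 mm²), so the edge portions inside another operand are dropped and the merged outline is re-measured after clipping — boundary = 164.96 mm. So its perimeter = 164.96 mm. Layer 36 is larger (164.96 vs 111.94 mm).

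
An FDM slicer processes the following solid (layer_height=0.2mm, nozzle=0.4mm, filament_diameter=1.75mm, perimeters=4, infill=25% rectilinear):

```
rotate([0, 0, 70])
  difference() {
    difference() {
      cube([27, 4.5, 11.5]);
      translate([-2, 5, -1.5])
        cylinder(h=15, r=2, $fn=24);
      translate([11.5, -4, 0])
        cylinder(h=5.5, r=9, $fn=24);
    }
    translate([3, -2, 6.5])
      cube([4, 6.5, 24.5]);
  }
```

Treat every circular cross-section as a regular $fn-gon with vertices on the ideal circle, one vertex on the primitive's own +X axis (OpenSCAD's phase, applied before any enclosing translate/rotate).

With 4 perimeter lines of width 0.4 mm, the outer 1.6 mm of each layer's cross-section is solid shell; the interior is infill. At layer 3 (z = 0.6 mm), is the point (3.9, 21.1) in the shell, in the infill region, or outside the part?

shell

At z = 0.6 mm: the 27×4.5 cube contributes its full rectangle; the r=2 cylinder at (-2, 5) contributes a regular 24-gon of circumradius 2; the cylinder at (11.5, -4): section is a regular 24-gon, circumradius r=9; After the difference (first − rest): starting from the 27×4.5 cube, the r=2 cylinder at (-2, 5) misses the remaining region (no effect); the r=9 cylinder at (11.5, -4) partially overlaps it — only the 54.98 mm² overlap (of its 251.57 mm²) is removed, clipping the outline — 2 connected regions; the cube at (3, -2) does not reach this height (z outside [6.5, 31]); After the difference (first − rest): none of the subtracted shapes is present at this height, so that combined region is unchanged — 2 connected regions; (whole slice rotated 70° about Z — lengths, areas and connectivity unchanged). Overall, the cross-section has 2 separate islands. Undo the 70° rotation: the query point maps to (21.161, 3.552) in the un-rotated model frame. The nearest boundary edge runs (14.30, 4.50)→(27.00, 4.50); distance from the point to it = 0.95 mm. (Shell/infill is judged within the island containing the point — the largest one.) The point is inside the cross-section, 0.95 mm from the nearest boundary — within the 1.6 mm shell band (4 × 0.4).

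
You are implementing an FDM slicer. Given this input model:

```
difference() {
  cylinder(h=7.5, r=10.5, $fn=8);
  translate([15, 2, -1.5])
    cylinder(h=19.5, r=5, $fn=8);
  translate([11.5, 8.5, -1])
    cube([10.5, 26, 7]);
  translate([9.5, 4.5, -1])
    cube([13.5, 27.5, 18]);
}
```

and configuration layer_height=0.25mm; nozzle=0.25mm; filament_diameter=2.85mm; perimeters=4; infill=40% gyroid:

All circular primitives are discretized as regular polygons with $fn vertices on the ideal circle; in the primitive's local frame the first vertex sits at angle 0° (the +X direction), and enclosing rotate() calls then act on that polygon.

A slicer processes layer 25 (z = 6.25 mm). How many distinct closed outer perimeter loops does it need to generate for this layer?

1

At z = 6.25 mm: the cylinder: section is a regular 8-gon, circumradius r=10.5; the cylinder at (15, 2): section is a regular 8-gon, circumradius r=5; the cube at (11.5, 8.5) is absent (z outside [-1, 6]); the cube at (9.5, 4.5) (footprint 13.5×27.5) is included at this height; After the difference (first − rest): starting from the r=10.5 cylinder, the r=5 cylinder at (15, 2) misses the remaining region (no effect); the 13.5×27.5 cube at (9.5, 4.5) misses the remaining region (no effect) — 1 connected region. The result has 1 disconnected region.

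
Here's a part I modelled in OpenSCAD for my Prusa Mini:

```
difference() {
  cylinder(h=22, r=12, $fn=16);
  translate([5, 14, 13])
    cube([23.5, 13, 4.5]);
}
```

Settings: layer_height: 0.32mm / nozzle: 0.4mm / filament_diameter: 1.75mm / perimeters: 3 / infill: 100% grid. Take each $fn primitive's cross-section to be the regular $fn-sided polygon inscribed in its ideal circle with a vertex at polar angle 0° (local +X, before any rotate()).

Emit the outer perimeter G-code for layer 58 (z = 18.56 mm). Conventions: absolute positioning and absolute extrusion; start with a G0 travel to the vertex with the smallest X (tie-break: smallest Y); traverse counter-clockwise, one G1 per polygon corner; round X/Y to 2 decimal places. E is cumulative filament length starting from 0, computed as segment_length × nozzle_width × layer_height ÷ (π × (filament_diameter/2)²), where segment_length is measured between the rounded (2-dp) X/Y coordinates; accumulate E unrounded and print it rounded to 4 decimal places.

At z = 18.56 mm: the r=12 cylinder gives a regular 16-gon of circumradius 12 (constant along its height); the cube at (5, 14) does not reach this height (z outside [13, 17.5]); After the difference (first − rest): none of the subtracted shapes is present at this height, so the r=12 cylinder is unchanged — 1 connected region. The outline is a single polygon with 16 vertices. Extrusion per mm of travel: 0.4 × 0.32 / (π × 0.875²) = 0.053216. Accumulating E over each segment gives final E = 3.9876.

G0 X-12.00 Y0.00 Z18.56
G1 X-11.09 Y-4.59 E0.2490
G1 X-8.49 Y-8.49 E0.4985
G1 X-4.59 Y-11.09 E0.7479
G1 X0.00 Y-12.00 E0.9969
G1 X4.59 Y-11.09 E1.2459
G1 X8.49 Y-8.49 E1.4954
G1 X11.09 Y-4.59 E1.7448
G1 X12.00 Y0.00 E1.9938
G1 X11.09 Y4.59 E2.2428
G1 X8.49 Y8.49 E2.4923
G1 X4.59 Y11.09 E2.7417
G1 X0.00 Y12.00 E2.9907
G1 X-4.59 Y11.09 E3.2397
G1 X-8.49 Y8.49 E3.4892
G1 X-11.09 Y4.59 E3.7386
G1 X-12.00 Y0.00 E3.9876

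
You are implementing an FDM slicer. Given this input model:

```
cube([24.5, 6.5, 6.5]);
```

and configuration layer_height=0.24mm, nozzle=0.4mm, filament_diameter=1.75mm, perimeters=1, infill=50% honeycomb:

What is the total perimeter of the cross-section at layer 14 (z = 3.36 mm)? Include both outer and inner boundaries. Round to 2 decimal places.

62.00 mm

At z = 3.36 mm: the cube (footprint 24.5×6.5) is included at this height (perimeter 62.00 mm). Overall, the cross-section is a single solid region. Total boundary length (outer) = 62.00 mm.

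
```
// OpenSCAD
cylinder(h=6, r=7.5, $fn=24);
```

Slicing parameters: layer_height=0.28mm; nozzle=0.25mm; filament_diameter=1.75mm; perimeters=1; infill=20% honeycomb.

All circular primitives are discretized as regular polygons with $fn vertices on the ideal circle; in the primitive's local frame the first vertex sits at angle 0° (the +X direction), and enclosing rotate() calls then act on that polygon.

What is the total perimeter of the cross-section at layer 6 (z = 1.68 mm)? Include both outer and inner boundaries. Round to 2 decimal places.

46.99 mm

At z = 1.68 mm: the cylinder: section is a regular 24-gon, circumradius r=7.5 (perimeter = 2·24·7.500·sin(180°/24) = 46.99 mm). Overall, the cross-section is a single solid region. Total boundary length (outer) = 46.99 mm.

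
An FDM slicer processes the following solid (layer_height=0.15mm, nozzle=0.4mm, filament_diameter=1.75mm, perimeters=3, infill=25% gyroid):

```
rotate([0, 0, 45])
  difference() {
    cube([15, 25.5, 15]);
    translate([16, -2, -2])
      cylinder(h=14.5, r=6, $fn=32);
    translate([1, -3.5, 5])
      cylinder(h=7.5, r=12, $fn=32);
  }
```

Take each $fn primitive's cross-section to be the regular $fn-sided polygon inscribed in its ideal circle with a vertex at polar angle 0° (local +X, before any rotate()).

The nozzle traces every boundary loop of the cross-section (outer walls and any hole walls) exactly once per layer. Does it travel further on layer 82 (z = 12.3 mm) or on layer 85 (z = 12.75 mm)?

layer 85 (z = 12.75 mm)

Layer 82 (z = 12.3): the 15×25.5 cube contributes its full rectangle (perimeter 81.00 mm); the cylinder at (16, -2): section is a regular 32-gon, circumradius r=6 (perimeter = 2·32·6.000·sin(180°/32) = 37.64 mm); the r=12 cylinder at (1, -3.5) gives a regular 32-gon of circumradius 12 (constant along its height) (perimeter = 2·32·12.000·sin(180°/32) = 75.28 mm); After the difference (first − rest): starting from the 15×25.5 cube, the r=6 cylinder at (16, -2) partially overlaps it — only the 12.41 mm² overlap (of its 112.37 mm²) is removed, clipping the outline; the r=12 cylinder at (1, -3.5) partially overlaps it — only the 77.17 mm² overlap (of its 449.49 mm²) is removed, clipping the outline — boundary = 71.72 mm; (rotated 45° about Z; rotation is an isometry so areas/perimeters/island counts are preserved). So its perimeter = 71.72 mm. Layer 85 (z = 12.75): the cube (footprint 15×25.5) is included at this height (perimeter 81.00 mm); the cylinder at (16, -2) is not intersected at this z (z outside [-2, 12.5]); the cylinder at (1, -3.5) is absent (z outside [5, 12.5]); After the difference (first − rest): none of the subtracted shapes is present at this height, so the 15×25.5 cube is unchanged — boundary = 81.00 mm; (whole slice rotated 45° about Z — lengths, areas and connectivity unchanged). So its perimeter = 81.00 mm. Layer 85 is larger (81.00 vs 71.72 mm).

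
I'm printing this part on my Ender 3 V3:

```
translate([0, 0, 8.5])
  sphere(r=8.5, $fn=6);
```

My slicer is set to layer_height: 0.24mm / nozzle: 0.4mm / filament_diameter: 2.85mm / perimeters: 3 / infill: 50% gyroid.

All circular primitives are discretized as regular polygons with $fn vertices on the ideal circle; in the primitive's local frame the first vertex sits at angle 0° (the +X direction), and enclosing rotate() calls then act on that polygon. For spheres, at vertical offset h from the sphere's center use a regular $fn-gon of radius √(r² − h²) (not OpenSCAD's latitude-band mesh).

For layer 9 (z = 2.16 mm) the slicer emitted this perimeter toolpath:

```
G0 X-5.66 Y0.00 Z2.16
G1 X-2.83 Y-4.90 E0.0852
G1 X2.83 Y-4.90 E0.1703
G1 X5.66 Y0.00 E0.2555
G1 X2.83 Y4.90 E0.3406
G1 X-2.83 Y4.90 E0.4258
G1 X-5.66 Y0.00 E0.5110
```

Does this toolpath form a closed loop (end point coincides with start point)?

Start point (G0): (-5.66, 0.00). End point (last G1): the path returns to the start — closed.

yes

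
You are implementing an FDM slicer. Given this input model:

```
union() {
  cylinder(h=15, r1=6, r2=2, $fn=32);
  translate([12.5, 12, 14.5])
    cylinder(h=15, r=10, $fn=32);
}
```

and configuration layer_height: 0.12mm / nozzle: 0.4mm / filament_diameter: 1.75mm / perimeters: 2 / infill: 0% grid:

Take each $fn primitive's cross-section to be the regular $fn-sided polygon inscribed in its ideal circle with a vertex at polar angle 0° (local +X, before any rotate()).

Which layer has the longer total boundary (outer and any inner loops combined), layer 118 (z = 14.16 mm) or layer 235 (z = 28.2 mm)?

Layer 118 (z = 14.16): the cone: at t=0.944 of its height the radius interpolates to r₁+(r₂−r₁)t = 2.224, giving a regular 32-gon of that circumradius (perimeter = 2·32·2.224·sin(180°/32) = 13.95 mm); the cylinder at (12.5, 12) does not reach this height (z outside [14.5, 29.5]); Merging all regions: only the cone is present, so the union is just that shape — boundary = 13.95 mm. So its perimeter = 13.95 mm. Layer 235 (z = 28.2): the cone is absent (z outside [0, 15]); the cylinder at (12.5, 12): section is a regular 32-gon, circumradius r=10 (perimeter = 2·32·10.000·sin(180°/32) = 62.73 mm); Merging all regions: only the r=10 cylinder at (12.5, 12) is present, so the union is just that shape — boundary = 62.73 mm. So its perimeter = 62.73 mm. Layer 235 is larger (62.73 vs 13.95 mm).

layer 235 (z = 28.2 mm)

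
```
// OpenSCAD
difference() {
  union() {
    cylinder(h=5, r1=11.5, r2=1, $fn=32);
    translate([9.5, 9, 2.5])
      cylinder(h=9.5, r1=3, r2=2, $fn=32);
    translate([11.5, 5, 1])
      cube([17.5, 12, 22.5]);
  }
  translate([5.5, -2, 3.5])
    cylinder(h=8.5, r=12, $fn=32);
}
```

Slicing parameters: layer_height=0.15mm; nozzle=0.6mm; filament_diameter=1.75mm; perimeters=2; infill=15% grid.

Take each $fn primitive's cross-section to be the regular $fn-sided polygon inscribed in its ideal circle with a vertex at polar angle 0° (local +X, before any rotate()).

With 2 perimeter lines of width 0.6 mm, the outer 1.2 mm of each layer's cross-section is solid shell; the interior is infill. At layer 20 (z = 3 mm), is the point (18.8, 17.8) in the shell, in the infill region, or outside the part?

At z = 3 mm: the cone: at t=0.600 of its height the radius interpolates to r₁+(r₂−r₁)t = 5.200, giving a regular 32-gon of that circumradius; the cone at (9.5, 9): at t=0.053 of its height the radius interpolates to r₁+(r₂−r₁)t = 2.947, giving a regular 32-gon of that circumradius; the cube at (11.5, 5) is present — its section is the full 17.5×12 rectangle; Merging all regions: the regions partially overlap (shared area 2.79 mm²), so overlapping operands fuse into one piece — 2 connected regions; the cylinder at (5.5, -2) is not intersected at this z (z outside [3.5, 12]); Taking the first minus the rest: none of the subtracted shapes is present at this height, so that combined region is unchanged — 2 connected regions. Overall, the cross-section has 2 separate islands. The nearest boundary edge runs (11.50, 17.00)→(29.00, 17.00); distance from the point to it = 0.80 mm. The point is not inside any of the regions above, so it lies outside the cross-section (0.80 mm from the nearest boundary).

outside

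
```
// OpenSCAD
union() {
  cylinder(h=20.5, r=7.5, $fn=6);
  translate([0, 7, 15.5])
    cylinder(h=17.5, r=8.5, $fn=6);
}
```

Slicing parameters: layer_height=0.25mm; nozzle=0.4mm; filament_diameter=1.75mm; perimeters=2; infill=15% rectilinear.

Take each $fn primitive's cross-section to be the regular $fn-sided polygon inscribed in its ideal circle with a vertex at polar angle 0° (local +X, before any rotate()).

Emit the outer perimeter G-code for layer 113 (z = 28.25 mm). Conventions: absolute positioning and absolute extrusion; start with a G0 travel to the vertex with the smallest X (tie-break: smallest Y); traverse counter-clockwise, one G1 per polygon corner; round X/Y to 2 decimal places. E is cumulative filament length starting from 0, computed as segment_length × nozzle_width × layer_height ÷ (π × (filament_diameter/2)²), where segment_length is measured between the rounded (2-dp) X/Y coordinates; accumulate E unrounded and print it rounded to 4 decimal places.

At z = 28.25 mm: the cylinder does not reach this height (z outside [0, 20.5]); the r=8.5 cylinder at (0, 7) contributes a regular 6-gon of circumradius 8.5; Combining (union): only the r=8.5 cylinder at (0, 7) is present, so the union is just that shape — 1 connected region. The outline is a single polygon with 6 vertices. Extrusion per mm of travel: 0.4 × 0.25 / (π × 0.875²) = 0.041575. Accumulating E over each segment gives final E = 2.1202.

G0 X-8.50 Y7.00 Z28.25
G1 X-4.25 Y-0.36 E0.3533
G1 X4.25 Y-0.36 E0.7067
G1 X8.50 Y7.00 E1.0601
G1 X4.25 Y14.36 E1.4134
G1 X-4.25 Y14.36 E1.7668
G1 X-8.50 Y7.00 E2.1202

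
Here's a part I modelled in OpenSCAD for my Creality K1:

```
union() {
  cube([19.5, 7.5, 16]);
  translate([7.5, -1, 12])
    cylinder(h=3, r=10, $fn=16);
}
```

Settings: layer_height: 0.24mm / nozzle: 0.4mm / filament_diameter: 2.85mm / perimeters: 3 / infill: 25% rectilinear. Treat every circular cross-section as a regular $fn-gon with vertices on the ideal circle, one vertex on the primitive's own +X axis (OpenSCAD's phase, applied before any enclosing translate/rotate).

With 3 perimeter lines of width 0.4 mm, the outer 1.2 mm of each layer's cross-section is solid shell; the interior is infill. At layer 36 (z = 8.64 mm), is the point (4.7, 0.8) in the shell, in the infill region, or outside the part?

shell

At z = 8.64 mm: the cube (footprint 19.5×7.5) is included at this height; the cylinder at (7.5, -1) is not intersected at this z (z outside [12, 15]); Merging all regions: only the 19.5×7.5 cube is present, so the union is just that shape — 1 connected region. Overall, the cross-section is a single solid region. The nearest boundary edge runs (0.00, 0.00)→(19.50, 0.00); distance from the point to it = 0.80 mm. The point is inside the cross-section, 0.80 mm from the nearest boundary — within the 1.2 mm shell band (3 × 0.4).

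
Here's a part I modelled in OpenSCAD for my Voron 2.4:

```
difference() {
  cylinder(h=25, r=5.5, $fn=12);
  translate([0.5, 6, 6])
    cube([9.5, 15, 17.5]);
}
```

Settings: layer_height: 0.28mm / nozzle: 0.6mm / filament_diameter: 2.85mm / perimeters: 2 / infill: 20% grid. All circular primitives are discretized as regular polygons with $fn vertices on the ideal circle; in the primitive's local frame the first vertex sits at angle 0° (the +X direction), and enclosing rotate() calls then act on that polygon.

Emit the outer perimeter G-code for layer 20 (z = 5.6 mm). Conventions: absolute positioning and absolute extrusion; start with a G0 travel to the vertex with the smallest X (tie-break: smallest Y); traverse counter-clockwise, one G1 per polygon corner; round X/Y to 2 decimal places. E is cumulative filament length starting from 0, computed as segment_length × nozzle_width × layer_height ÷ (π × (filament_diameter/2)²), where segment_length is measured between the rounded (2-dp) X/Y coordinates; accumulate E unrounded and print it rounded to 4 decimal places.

G0 X-5.50 Y0.00 Z5.60
G1 X-4.76 Y-2.75 E0.0750
G1 X-2.75 Y-4.76 E0.1499
G1 X0.00 Y-5.50 E0.2249
G1 X2.75 Y-4.76 E0.2998
G1 X4.76 Y-2.75 E0.3747
G1 X5.50 Y0.00 E0.4497
G1 X4.76 Y2.75 E0.5247
G1 X2.75 Y4.76 E0.5996
G1 X0.00 Y5.50 E0.6746
G1 X-2.75 Y4.76 E0.7496
G1 X-4.76 Y2.75 E0.8244
G1 X-5.50 Y0.00 E0.8994

At z = 5.6 mm: the r=5.5 cylinder contributes a regular 12-gon of circumradius 5.5; the cube at (0.5, 6) is not intersected at this z (z outside [6, 23.5]); Subtracting the remaining from the first: none of the subtracted shapes is present at this height, so the r=5.5 cylinder is unchanged — 1 connected region. The outline is a single polygon with 12 vertices. Extrusion per mm of travel: 0.6 × 0.28 / (π × 1.425²) = 0.026335. Accumulating E over each segment gives final E = 0.8994.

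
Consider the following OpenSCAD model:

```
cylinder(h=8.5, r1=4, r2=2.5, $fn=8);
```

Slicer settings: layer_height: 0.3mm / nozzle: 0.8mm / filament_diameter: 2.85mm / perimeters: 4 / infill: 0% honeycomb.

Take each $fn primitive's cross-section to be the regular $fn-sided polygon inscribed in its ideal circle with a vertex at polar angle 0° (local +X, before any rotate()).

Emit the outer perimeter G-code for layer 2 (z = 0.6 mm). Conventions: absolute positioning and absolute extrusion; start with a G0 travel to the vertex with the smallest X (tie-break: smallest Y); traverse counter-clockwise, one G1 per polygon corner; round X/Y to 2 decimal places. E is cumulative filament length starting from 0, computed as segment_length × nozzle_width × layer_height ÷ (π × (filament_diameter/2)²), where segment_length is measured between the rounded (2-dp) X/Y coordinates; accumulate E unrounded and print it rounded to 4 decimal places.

At z = 0.6 mm: the cone (r1=4→r2=2.5) has section circumradius 3.894 here — a regular 8-gon. The outline is a single polygon with 8 vertices. Extrusion per mm of travel: 0.8 × 0.3 / (π × 1.425²) = 0.037621. Accumulating E over each segment gives final E = 0.8960.

G0 X-3.89 Y0.00 Z0.60
G1 X-2.75 Y-2.75 E0.1120
G1 X0.00 Y-3.89 E0.2240
G1 X2.75 Y-2.75 E0.3360
G1 X3.89 Y0.00 E0.4480
G1 X2.75 Y2.75 E0.5600
G1 X0.00 Y3.89 E0.6720
G1 X-2.75 Y2.75 E0.7840
G1 X-3.89 Y0.00 E0.8960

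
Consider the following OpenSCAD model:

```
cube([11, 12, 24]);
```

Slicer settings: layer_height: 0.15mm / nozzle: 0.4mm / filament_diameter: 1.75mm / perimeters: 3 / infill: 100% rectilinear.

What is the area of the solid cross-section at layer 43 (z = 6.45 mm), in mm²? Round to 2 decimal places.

132.00 mm²

At z = 6.45 mm: the cube (footprint 11×12) is included at this height (area 132.00 mm²). Overall, the cross-section is a single solid region. Net area = 132.00 mm².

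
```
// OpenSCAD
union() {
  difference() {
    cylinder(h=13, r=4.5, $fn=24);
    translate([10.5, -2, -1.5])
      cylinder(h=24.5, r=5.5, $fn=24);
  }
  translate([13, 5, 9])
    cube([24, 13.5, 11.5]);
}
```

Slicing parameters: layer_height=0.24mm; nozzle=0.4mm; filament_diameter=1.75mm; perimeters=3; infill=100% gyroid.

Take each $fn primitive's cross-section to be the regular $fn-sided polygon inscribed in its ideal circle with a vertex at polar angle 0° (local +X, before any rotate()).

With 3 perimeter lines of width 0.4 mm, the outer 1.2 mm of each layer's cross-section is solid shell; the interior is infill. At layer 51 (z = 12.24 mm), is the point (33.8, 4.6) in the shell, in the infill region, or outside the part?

outside

At z = 12.24 mm: the r=4.5 cylinder gives a regular 24-gon of circumradius 4.5 (constant along its height); the r=5.5 cylinder at (10.5, -2) gives a regular 24-gon of circumradius 5.5 (constant along its height); After the difference (first − rest): starting from the r=4.5 cylinder, the r=5.5 cylinder at (10.5, -2) misses the remaining region (no effect) — 1 connected region; the cube at (13, 5) is present — its section is the full 24×13.5 rectangle; Merging all regions: the 2 present regions are separate (no shared area or edge), so areas and boundary lengths simply add and each stays a separate island — 2 connected regions. Overall, the cross-section has 2 separate islands. The nearest boundary edge runs (37.00, 5.00)→(13.00, 5.00); distance from the point to it = 0.40 mm. The point is not inside any of the regions above, so it lies outside the cross-section (0.40 mm from the nearest boundary).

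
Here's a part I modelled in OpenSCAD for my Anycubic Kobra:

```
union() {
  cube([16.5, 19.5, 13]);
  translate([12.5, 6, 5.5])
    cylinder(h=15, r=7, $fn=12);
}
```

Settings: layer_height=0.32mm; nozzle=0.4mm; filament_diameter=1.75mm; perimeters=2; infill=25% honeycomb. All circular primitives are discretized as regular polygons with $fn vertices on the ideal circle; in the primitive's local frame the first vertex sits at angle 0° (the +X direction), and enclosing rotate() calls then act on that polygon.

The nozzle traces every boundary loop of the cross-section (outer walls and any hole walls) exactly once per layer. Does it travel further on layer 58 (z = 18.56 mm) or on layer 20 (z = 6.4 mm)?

layer 20 (z = 6.4 mm)

Layer 58 (z = 18.56): the cube is absent (z outside [0, 13]); the cylinder at (12.5, 6): section is a regular 12-gon, circumradius r=7 (perimeter = 2·12·7.000·sin(180°/12) = 43.48 mm); Combining (union): only the r=7 cylinder at (12.5, 6) is present, so the union is just that shape — boundary = 43.48 mm. So its perimeter = 43.48 mm. Layer 20 (z = 6.4): the 16.5×19.5 cube contributes its full rectangle (perimeter 72.00 mm); the r=7 cylinder at (12.5, 6) gives a regular 12-gon of circumradius 7 (constant along its height) (perimeter = 2·12·7.000·sin(180°/12) = 43.48 mm); Taking the union: the regions partially overlap (shared area 121.31 mm²), so the edge portions inside another operand are dropped and the merged outline is re-measured after clipping — boundary = 74.25 mm. So its perimeter = 74.25 mm. Layer 20 is larger (74.25 vs 43.48 mm).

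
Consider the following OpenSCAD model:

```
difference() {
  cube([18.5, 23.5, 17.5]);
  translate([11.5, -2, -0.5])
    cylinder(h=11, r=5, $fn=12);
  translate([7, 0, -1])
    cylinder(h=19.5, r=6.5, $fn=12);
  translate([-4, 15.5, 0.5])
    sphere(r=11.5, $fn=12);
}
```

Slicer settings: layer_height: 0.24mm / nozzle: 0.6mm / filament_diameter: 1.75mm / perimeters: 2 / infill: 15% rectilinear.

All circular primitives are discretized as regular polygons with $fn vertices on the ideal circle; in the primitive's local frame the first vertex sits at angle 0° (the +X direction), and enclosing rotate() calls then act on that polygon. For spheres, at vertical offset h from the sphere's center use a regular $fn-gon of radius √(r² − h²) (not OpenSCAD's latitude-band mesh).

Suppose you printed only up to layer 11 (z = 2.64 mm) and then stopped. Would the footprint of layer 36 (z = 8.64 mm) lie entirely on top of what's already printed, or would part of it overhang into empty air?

Compare the two slices. At z = 2.64: the 18.5×23.5 cube contributes its full rectangle (area 434.75 mm²); the r=5 cylinder at (11.5, -2) contributes a regular 12-gon of circumradius 5 (area = (12/2)·5.000²·sin(360°/12) = 75.00 mm²); the cylinder at (7, 0): section is a regular 12-gon, circumradius r=6.5 (area = (12/2)·6.500²·sin(360°/12) = 126.75 mm²); the sphere at (-4, 15.5): section is a regular 12-gon, circumradius = √(r²−h²) = √(11.5²−2.14²) = 11.299 (area = (12/2)·11.299²·sin(360°/12) = 383.01 mm²); Subtracting the remaining from the first: starting from the 18.5×23.5 cube (434.75 mm²), the r=5 cylinder at (11.5, -2) partially overlaps it — only the 18.57 mm² overlap (of its 75.00 mm²) is removed, clipping the outline; the r=6.5 cylinder at (7, 0) partially overlaps it — only the 49.50 mm² overlap (of its 126.75 mm²) is removed, clipping the outline; the r=11.5 sphere at (-4, 15.5) partially overlaps it — only the 100.50 mm² overlap (of its 383.01 mm²) is removed, clipping the outline — area = 266.18 mm². At z = 8.64: the cube (footprint 18.5×23.5) is included at this height (area 434.75 mm²); the cylinder at (11.5, -2): section is a regular 12-gon, circumradius r=5 (area = (12/2)·5.000²·sin(360°/12) = 75.00 mm²); the r=6.5 cylinder at (7, 0) contributes a regular 12-gon of circumradius 6.5 (area = (12/2)·6.500²·sin(360°/12) = 126.75 mm²); the r=11.5 sphere at (-4, 15.5) slices to a regular 12-gon of circumradius 8.123 (√(r²−h²) with h=8.14 from center) (area = (12/2)·8.123²·sin(360°/12) = 197.97 mm²); Subtracting the remaining from the first: starting from the 18.5×23.5 cube (434.75 mm²), the r=5 cylinder at (11.5, -2) partially overlaps it — only the 18.57 mm² overlap (of its 75.00 mm²) is removed, clipping the outline; the r=6.5 cylinder at (7, 0) partially overlaps it — only the 49.50 mm² overlap (of its 126.75 mm²) is removed, clipping the outline; the r=11.5 sphere at (-4, 15.5) partially overlaps it — only the 38.29 mm² overlap (of its 197.97 mm²) is removed, clipping the outline — area = 328.39 mm². Checking containment: at z = 8.64 the cross-section extends beyond the z = 2.64 cross-section by about 62.21 mm².

part overhangs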